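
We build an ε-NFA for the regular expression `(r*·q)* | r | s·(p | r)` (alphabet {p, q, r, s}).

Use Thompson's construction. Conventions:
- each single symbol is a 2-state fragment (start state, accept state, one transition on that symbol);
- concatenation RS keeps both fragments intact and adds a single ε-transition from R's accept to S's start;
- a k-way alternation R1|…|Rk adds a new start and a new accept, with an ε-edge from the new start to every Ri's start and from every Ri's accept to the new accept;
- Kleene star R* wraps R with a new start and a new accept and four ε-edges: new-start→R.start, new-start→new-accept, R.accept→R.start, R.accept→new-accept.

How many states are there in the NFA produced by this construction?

20

Building bottom-up:
Each of the 6 symbol leaves contributes a 2-state fragment.
  r* — 4 states
  r*·q — 6 states
  (r*·q)* — 8 states
  p | r — 6 states
  s·(p | r) — 8 states
  (r*·q)* | r | s·(p | r) — 20 states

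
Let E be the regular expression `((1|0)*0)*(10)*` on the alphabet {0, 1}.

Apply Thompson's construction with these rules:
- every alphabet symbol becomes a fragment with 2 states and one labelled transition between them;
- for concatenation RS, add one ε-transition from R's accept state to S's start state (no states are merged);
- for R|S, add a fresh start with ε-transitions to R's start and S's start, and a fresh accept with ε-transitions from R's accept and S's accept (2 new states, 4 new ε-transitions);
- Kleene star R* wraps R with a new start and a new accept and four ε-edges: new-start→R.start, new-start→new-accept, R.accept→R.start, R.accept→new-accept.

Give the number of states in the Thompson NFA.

18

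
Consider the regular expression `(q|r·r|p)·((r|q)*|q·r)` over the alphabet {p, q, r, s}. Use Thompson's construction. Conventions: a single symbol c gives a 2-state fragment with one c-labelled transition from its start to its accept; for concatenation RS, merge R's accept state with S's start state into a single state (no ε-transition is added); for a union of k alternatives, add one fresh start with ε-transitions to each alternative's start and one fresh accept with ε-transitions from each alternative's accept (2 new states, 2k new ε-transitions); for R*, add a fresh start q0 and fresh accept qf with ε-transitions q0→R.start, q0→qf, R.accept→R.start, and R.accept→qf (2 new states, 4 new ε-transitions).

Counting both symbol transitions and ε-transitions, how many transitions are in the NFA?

26

Bottom-up over the parse tree:
Each of the 8 symbol leaves contributes 1 transition (1 symbol, 0 ε).
  r·r — 2 transitions (2 symbol, 0 ε)
  q|r·r|p — 10 transitions (4 symbol, 6 ε)
  r|q — 6 transitions (2 symbol, 4 ε)
  (r|q)* — 10 transitions (2 symbol, 8 ε)
  q·r — 2 transitions (2 symbol, 0 ε)
  (r|q)*|q·r — 16 transitions (4 symbol, 12 ε)
  (q|r·r|p)·((r|q)*|q·r) — 26 transitions (8 symbol, 18 ε)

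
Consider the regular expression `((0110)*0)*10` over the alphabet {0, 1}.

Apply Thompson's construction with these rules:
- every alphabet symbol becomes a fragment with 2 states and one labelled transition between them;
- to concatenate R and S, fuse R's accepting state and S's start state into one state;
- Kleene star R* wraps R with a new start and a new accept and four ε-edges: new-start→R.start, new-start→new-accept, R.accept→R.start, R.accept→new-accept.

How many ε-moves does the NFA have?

Building bottom-up:
Each of the 7 symbol leaves contributes 0 ε-transitions.
  0110 = 0 ε-transitions
  (0110)* = 4 ε-transitions
  (0110)*0 = 4 ε-transitions
  ((0110)*0)* = 8 ε-transitions
  ((0110)*0)*10 = 8 ε-transitions

8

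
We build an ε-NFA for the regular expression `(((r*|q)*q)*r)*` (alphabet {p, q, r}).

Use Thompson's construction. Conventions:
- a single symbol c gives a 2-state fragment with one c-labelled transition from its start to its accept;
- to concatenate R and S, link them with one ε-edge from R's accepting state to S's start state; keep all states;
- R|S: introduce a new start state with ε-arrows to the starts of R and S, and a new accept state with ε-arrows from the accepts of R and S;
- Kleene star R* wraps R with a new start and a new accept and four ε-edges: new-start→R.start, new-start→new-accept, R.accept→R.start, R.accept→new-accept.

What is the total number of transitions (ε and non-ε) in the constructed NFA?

26

Building bottom-up:
Each of the 4 symbol leaves contributes 1 transition (1 symbol, 0 ε).
  r* → 5 transitions (1 symbol, 4 ε)
  r*|q → 10 transitions (2 symbol, 8 ε)
  (r*|q)* → 14 transitions (2 symbol, 12 ε)
  (r*|q)*q → 16 transitions (3 symbol, 13 ε)
  ((r*|q)*q)* → 20 transitions (3 symbol, 17 ε)
  ((r*|q)*q)*r → 22 transitions (4 symbol, 18 ε)
  (((r*|q)*q)*r)* → 26 transitions (4 symbol, 22 ε)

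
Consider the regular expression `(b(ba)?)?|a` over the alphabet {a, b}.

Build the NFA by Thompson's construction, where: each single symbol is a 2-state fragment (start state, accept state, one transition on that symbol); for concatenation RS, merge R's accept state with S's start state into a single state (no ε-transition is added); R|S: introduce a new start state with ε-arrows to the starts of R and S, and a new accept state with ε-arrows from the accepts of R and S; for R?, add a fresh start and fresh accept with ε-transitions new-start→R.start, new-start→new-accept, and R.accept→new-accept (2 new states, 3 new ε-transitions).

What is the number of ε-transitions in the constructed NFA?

Building bottom-up:
Each of the 4 symbol leaves contributes 0 ε-transitions.
  ba — 0 ε-transitions
  (ba)? — 3 ε-transitions
  b(ba)? — 3 ε-transitions
  (b(ba)?)? — 6 ε-transitions
  (b(ba)?)?|a — 10 ε-transitions

10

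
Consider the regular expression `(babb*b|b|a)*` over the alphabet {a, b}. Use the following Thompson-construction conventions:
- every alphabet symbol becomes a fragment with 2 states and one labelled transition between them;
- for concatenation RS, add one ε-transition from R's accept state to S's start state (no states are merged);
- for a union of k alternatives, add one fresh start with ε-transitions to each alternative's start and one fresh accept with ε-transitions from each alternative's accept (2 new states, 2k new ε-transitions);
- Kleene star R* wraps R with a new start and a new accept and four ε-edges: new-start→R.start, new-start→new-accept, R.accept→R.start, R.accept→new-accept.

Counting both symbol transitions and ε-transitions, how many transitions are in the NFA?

25

Recursing over subexpressions:
Each of the 7 symbol leaves contributes 1 transition (1 symbol, 0 ε).
  b* = 5 transitions (1 symbol, 4 ε)
  babb*b = 13 transitions (5 symbol, 8 ε)
  babb*b|b|a = 21 transitions (7 symbol, 14 ε)
  (babb*b|b|a)* = 25 transitions (7 symbol, 18 ε)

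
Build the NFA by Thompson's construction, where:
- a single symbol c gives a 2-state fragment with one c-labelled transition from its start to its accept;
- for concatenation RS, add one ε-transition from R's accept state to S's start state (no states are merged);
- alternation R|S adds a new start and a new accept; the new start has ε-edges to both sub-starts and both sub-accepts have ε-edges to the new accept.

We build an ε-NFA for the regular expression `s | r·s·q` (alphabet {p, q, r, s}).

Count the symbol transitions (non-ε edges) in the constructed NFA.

4

Building bottom-up:
Each of the 4 symbol leaves contributes exactly 1 symbol transition.
  r·s·q : 3 symbol transitions
  s | r·s·q : 4 symbol transitions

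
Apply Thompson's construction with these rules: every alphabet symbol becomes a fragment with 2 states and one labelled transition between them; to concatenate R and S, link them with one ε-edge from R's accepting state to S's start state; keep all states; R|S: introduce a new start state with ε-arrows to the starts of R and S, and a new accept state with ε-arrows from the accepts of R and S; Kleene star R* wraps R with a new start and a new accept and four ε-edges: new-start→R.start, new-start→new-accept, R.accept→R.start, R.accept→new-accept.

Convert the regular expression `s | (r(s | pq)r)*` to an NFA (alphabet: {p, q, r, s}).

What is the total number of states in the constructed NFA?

18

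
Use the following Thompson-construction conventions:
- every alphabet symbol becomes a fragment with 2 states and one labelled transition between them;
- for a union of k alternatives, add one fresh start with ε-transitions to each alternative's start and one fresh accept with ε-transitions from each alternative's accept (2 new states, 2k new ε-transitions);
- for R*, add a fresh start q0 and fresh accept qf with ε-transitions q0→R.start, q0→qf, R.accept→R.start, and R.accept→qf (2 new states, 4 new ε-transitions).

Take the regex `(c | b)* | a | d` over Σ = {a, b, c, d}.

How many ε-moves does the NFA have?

Building bottom-up:
Each of the 4 symbol leaves contributes 0 ε-transitions.
  c | b — 4 ε-transitions
  (c | b)* — 8 ε-transitions
  (c | b)* | a | d — 14 ε-transitions

14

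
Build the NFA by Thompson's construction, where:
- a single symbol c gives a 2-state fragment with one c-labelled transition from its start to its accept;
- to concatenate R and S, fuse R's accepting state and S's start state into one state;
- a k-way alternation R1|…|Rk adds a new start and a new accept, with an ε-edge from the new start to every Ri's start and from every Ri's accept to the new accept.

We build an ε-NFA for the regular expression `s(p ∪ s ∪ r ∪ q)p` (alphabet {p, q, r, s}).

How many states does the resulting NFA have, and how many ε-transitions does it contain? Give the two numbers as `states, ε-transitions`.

12, 8

Per subexpression:
Each of the 6 symbol leaves contributes 2 states and 0 ε-transitions.
  p ∪ s ∪ r ∪ q → 10 states, 8 ε-transitions
  s(p ∪ s ∪ r ∪ q)p → 12 states, 8 ε-transitions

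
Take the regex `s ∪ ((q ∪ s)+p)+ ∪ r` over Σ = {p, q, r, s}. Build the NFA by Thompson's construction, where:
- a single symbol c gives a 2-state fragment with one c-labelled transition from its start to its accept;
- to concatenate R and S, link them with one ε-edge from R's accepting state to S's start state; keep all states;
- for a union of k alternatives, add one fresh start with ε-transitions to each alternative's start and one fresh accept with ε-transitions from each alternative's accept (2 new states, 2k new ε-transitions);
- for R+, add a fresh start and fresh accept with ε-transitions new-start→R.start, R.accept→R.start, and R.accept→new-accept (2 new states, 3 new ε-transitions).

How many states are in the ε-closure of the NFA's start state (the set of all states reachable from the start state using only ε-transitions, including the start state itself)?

Let C(F) = |ε-closure(F.start)| within fragment F, and note whether F accepts ε. Symbol fragments have C = 1 and do not accept ε. Then:
  q ∪ s : |ε-closure| = 1 + 1 + 1 = 3 (the new accept is not ε-reachable since no branch accepts ε)
  (q ∪ s)+ : new start ε-reaches only the body's start; the new accept needs a symbol first: |ε-closure| = 1 + 3 = 4
  (q ∪ s)+p : |ε-closure| equals the left operand's closure size = 4 (its accept is not ε-reachable, so the closure stops there)
  ((q ∪ s)+p)+ : new start ε-reaches only the body's start; the new accept needs a symbol first: |ε-closure| = 1 + 4 = 5
  s ∪ ((q ∪ s)+p)+ ∪ r : |ε-closure| = 1 + 1 + 5 + 1 = 8 (the new accept is not ε-reachable since no branch accepts ε)

8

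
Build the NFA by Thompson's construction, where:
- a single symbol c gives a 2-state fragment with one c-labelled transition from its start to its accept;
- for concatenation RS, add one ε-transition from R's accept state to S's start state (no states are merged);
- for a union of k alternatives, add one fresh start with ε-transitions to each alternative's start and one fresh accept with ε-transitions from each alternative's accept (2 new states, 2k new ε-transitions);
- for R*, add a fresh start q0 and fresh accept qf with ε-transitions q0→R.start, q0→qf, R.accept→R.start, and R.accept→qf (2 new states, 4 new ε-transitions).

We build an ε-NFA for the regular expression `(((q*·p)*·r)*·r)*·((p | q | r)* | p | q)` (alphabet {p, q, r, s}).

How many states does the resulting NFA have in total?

Bottom-up over the parse tree:
Each of the 9 symbol leaves contributes a 2-state fragment.
  q* = 4 states
  q*·p = 6 states
  (q*·p)* = 8 states
  (q*·p)*·r = 10 states
  ((q*·p)*·r)* = 12 states
  ((q*·p)*·r)*·r = 14 states
  (((q*·p)*·r)*·r)* = 16 states
  p | q | r = 8 states
  (p | q | r)* = 10 states
  (p | q | r)* | p | q = 16 states
  (((q*·p)*·r)*·r)*·((p | q | r)* | p | q) = 32 states

32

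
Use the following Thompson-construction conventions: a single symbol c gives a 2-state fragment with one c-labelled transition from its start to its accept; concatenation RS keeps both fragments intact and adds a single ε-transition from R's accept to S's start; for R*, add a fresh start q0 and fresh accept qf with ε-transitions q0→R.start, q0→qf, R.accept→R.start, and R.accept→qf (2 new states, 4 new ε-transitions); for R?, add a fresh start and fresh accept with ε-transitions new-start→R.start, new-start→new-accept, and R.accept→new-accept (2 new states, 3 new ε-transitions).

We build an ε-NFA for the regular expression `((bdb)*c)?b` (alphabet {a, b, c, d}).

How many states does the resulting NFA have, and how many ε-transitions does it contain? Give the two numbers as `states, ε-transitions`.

14, 11

Recursing over subexpressions:
Each of the 5 symbol leaves contributes 2 states and 0 ε-transitions.
  bdb : 6 states, 2 ε-transitions
  (bdb)* : 8 states, 6 ε-transitions
  (bdb)*c : 10 states, 7 ε-transitions
  ((bdb)*c)? : 12 states, 10 ε-transitions
  ((bdb)*c)?b : 14 states, 11 ε-transitions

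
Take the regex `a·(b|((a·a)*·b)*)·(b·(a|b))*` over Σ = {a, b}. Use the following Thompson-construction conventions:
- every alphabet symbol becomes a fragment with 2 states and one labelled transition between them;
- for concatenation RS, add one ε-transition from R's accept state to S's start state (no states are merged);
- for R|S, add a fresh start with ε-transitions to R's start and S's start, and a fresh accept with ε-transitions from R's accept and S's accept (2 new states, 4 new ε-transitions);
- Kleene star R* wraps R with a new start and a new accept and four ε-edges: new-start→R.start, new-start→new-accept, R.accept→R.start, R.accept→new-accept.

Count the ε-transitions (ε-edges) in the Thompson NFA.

By structural recursion:
Each of the 8 symbol leaves contributes 0 ε-transitions.
  a·a — 1 ε-transition
  (a·a)* — 5 ε-transitions
  (a·a)*·b — 6 ε-transitions
  ((a·a)*·b)* — 10 ε-transitions
  b|((a·a)*·b)* — 14 ε-transitions
  a|b — 4 ε-transitions
  b·(a|b) — 5 ε-transitions
  (b·(a|b))* — 9 ε-transitions
  a·(b|((a·a)*·b)*)·(b·(a|b))* — 25 ε-transitions

25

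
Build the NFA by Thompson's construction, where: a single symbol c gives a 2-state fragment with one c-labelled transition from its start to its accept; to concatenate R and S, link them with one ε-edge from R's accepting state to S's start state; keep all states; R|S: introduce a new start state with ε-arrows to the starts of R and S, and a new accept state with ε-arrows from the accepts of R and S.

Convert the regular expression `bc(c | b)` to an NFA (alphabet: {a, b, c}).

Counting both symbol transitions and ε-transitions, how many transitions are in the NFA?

Recursing over subexpressions:
Each of the 4 symbol leaves contributes 1 transition (1 symbol, 0 ε).
  c | b = 6 transitions (2 symbol, 4 ε)
  bc(c | b) = 10 transitions (4 symbol, 6 ε)

10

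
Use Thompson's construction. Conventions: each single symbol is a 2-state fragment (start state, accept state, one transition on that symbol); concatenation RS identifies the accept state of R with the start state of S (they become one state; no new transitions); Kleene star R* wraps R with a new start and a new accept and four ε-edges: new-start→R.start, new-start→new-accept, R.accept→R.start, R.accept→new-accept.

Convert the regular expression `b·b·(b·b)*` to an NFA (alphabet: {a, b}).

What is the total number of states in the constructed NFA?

Per subexpression:
Each of the 4 symbol leaves contributes a 2-state fragment.
  b·b → 3 states
  (b·b)* → 5 states
  b·b·(b·b)* → 7 states

7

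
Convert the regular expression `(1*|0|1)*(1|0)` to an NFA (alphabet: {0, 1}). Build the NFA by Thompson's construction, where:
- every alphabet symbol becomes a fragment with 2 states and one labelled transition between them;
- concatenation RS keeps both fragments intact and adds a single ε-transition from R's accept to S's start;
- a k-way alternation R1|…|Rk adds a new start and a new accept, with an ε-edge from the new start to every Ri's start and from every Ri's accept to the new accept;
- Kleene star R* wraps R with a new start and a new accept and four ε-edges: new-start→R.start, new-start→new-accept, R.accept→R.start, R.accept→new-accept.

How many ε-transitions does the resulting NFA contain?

Bottom-up over the parse tree:
Each of the 5 symbol leaves contributes 0 ε-transitions.
  1* — 4 ε-transitions
  1*|0|1 — 10 ε-transitions
  (1*|0|1)* — 14 ε-transitions
  1|0 — 4 ε-transitions
  (1*|0|1)*(1|0) — 19 ε-transitions

19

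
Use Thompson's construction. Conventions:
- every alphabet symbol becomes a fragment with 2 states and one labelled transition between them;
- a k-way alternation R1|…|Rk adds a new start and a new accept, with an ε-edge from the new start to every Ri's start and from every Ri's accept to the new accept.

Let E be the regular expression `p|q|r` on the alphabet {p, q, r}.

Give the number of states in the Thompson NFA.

8

Building bottom-up:
Each of the 3 symbol leaves contributes a 2-state fragment.
  p|q|r → 8 states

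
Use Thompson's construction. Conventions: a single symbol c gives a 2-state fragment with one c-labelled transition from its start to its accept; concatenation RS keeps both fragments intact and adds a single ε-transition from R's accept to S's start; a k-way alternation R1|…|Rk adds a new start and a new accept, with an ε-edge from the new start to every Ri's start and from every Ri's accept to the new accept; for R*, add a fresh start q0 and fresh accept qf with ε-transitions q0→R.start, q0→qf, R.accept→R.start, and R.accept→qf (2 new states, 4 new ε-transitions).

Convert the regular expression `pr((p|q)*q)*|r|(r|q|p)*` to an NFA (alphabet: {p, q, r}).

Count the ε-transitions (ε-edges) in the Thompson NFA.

31

Building bottom-up:
Each of the 9 symbol leaves contributes 0 ε-transitions.
  p|q → 4 ε-transitions
  (p|q)* → 8 ε-transitions
  (p|q)*q → 9 ε-transitions
  ((p|q)*q)* → 13 ε-transitions
  pr((p|q)*q)* → 15 ε-transitions
  r|q|p → 6 ε-transitions
  (r|q|p)* → 10 ε-transitions
  pr((p|q)*q)*|r|(r|q|p)* → 31 ε-transitions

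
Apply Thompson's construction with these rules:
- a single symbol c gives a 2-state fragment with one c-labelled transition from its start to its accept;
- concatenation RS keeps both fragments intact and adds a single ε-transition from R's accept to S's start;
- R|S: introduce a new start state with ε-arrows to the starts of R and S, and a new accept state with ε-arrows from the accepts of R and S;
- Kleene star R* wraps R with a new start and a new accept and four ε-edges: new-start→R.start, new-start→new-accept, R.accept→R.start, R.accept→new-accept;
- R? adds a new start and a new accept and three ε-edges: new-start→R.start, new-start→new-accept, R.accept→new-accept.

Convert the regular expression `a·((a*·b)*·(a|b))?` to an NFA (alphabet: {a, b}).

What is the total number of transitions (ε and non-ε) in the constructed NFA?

Building bottom-up:
Each of the 5 symbol leaves contributes 1 transition (1 symbol, 0 ε).
  a* — 5 transitions (1 symbol, 4 ε)
  a*·b — 7 transitions (2 symbol, 5 ε)
  (a*·b)* — 11 transitions (2 symbol, 9 ε)
  a|b — 6 transitions (2 symbol, 4 ε)
  (a*·b)*·(a|b) — 18 transitions (4 symbol, 14 ε)
  ((a*·b)*·(a|b))? — 21 transitions (4 symbol, 17 ε)
  a·((a*·b)*·(a|b))? — 23 transitions (5 symbol, 18 ε)

23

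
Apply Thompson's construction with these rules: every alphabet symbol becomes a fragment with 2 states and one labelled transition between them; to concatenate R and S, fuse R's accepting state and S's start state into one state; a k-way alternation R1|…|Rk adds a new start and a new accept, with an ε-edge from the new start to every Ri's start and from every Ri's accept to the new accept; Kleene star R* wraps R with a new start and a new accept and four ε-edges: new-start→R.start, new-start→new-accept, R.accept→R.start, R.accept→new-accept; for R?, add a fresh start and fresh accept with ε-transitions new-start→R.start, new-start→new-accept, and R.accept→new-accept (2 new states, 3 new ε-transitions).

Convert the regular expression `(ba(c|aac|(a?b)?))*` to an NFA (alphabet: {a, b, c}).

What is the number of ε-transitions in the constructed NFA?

Building bottom-up:
Each of the 8 symbol leaves contributes 0 ε-transitions.
  aac : 0 ε-transitions
  a? : 3 ε-transitions
  a?b : 3 ε-transitions
  (a?b)? : 6 ε-transitions
  c|aac|(a?b)? : 12 ε-transitions
  ba(c|aac|(a?b)?) : 12 ε-transitions
  (ba(c|aac|(a?b)?))* : 16 ε-transitions

16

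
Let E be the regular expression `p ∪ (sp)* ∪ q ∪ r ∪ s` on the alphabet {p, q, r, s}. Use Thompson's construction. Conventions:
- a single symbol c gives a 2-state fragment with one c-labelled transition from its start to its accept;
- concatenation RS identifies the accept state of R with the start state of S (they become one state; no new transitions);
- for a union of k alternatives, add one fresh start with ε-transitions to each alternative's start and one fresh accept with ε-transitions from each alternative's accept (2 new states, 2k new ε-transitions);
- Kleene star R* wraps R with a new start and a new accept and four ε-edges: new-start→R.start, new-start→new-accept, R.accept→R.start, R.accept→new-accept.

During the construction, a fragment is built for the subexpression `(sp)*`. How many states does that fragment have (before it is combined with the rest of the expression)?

5

Fragment for `(sp)*`:
Each of the 2 symbol leaves contributes a 2-state fragment.
  sp = 3 states
  (sp)* = 5 states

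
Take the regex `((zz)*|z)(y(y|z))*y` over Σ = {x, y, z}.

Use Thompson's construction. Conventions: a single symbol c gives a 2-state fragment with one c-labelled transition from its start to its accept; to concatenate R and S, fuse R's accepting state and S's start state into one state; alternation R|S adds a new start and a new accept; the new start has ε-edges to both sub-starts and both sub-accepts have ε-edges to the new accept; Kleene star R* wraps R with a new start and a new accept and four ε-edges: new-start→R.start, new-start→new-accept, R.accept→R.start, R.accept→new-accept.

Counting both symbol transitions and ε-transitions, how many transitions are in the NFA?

Per subexpression:
Each of the 7 symbol leaves contributes 1 transition (1 symbol, 0 ε).
  zz — 2 transitions (2 symbol, 0 ε)
  (zz)* — 6 transitions (2 symbol, 4 ε)
  (zz)*|z — 11 transitions (3 symbol, 8 ε)
  y|z — 6 transitions (2 symbol, 4 ε)
  y(y|z) — 7 transitions (3 symbol, 4 ε)
  (y(y|z))* — 11 transitions (3 symbol, 8 ε)
  ((zz)*|z)(y(y|z))*y — 23 transitions (7 symbol, 16 ε)

23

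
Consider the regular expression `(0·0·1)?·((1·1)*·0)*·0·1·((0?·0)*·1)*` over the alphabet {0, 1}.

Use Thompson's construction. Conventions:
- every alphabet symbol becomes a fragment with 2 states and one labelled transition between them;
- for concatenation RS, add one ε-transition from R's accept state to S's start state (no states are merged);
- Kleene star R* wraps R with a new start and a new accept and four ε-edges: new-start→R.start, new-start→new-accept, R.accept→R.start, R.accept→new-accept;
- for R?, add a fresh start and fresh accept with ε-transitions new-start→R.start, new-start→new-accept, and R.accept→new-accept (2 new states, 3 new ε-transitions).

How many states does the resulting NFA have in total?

34

By structural recursion:
Each of the 11 symbol leaves contributes a 2-state fragment.
  0·0·1 : 6 states
  (0·0·1)? : 8 states
  1·1 : 4 states
  (1·1)* : 6 states
  (1·1)*·0 : 8 states
  ((1·1)*·0)* : 10 states
  0? : 4 states
  0?·0 : 6 states
  (0?·0)* : 8 states
  (0?·0)*·1 : 10 states
  ((0?·0)*·1)* : 12 states
  (0·0·1)?·((1·1)*·0)*·0·1·((0?·0)*·1)* : 34 states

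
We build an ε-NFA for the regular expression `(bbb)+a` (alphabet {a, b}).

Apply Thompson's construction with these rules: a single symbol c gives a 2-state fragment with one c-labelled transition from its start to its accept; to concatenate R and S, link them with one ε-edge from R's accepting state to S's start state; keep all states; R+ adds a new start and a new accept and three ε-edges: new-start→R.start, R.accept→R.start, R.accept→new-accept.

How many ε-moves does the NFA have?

6

Recursing over subexpressions:
Each of the 4 symbol leaves contributes 0 ε-transitions.
  bbb = 2 ε-transitions
  (bbb)+ = 5 ε-transitions
  (bbb)+a = 6 ε-transitions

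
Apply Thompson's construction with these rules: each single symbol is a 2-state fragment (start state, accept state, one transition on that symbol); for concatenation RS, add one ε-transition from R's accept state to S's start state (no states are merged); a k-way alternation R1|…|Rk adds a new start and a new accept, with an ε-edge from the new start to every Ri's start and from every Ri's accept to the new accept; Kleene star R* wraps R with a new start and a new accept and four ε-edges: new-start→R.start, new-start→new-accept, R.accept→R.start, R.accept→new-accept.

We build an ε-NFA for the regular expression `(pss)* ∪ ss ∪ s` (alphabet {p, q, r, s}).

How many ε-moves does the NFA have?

Per subexpression:
Each of the 6 symbol leaves contributes 0 ε-transitions.
  pss — 2 ε-transitions
  (pss)* — 6 ε-transitions
  ss — 1 ε-transition
  (pss)* ∪ ss ∪ s — 13 ε-transitions

13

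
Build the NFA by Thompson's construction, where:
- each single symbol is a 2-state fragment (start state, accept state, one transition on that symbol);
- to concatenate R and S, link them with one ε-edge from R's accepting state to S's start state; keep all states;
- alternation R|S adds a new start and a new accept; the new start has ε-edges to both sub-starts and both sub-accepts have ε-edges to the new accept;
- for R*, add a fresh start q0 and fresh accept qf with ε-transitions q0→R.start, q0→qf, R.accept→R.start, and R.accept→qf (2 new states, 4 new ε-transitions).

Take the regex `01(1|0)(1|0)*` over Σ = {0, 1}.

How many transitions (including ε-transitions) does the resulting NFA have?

21

Bottom-up over the parse tree:
Each of the 6 symbol leaves contributes 1 transition (1 symbol, 0 ε).
  1|0 = 6 transitions (2 symbol, 4 ε)
  1|0 = 6 transitions (2 symbol, 4 ε)
  (1|0)* = 10 transitions (2 symbol, 8 ε)
  01(1|0)(1|0)* = 21 transitions (6 symbol, 15 ε)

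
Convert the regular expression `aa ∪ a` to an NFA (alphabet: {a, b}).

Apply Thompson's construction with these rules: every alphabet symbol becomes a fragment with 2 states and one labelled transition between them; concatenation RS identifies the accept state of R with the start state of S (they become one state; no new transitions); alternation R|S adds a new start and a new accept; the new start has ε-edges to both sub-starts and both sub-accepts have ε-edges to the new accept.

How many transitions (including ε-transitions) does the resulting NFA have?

7

By structural recursion:
Each of the 3 symbol leaves contributes 1 transition (1 symbol, 0 ε).
  aa → 2 transitions (2 symbol, 0 ε)
  aa ∪ a → 7 transitions (3 symbol, 4 ε)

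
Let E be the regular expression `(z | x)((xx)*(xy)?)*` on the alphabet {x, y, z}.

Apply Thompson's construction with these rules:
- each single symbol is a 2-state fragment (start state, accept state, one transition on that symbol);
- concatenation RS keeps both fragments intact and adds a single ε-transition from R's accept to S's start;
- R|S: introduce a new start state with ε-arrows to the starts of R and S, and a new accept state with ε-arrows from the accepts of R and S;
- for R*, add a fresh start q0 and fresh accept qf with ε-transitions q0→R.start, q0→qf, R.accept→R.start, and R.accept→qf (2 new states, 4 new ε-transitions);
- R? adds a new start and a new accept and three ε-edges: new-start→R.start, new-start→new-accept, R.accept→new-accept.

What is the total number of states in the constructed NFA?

Per subexpression:
Each of the 6 symbol leaves contributes a 2-state fragment.
  z | x = 6 states
  xx = 4 states
  (xx)* = 6 states
  xy = 4 states
  (xy)? = 6 states
  (xx)*(xy)? = 12 states
  ((xx)*(xy)?)* = 14 states
  (z | x)((xx)*(xy)?)* = 20 states

20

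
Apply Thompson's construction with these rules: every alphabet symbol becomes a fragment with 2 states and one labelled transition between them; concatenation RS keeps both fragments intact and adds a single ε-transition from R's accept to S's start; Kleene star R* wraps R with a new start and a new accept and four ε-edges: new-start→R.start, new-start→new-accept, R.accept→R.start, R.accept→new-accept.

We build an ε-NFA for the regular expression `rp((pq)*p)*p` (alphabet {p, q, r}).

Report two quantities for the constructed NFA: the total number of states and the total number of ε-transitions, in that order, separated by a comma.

16, 13

Per subexpression:
Each of the 6 symbol leaves contributes 2 states and 0 ε-transitions.
  pq — 4 states, 1 ε-transition
  (pq)* — 6 states, 5 ε-transitions
  (pq)*p — 8 states, 6 ε-transitions
  ((pq)*p)* — 10 states, 10 ε-transitions
  rp((pq)*p)*p — 16 states, 13 ε-transitions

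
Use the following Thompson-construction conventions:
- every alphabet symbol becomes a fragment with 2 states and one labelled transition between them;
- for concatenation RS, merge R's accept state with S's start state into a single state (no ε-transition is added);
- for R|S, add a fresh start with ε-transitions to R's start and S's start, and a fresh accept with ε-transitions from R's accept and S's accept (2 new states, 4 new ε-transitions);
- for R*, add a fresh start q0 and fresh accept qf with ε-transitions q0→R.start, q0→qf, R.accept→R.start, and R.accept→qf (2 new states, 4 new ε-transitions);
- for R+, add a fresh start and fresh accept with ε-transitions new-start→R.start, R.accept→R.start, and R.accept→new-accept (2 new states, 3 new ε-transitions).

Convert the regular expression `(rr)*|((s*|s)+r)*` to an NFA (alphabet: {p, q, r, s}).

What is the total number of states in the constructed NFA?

Building bottom-up:
Each of the 5 symbol leaves contributes a 2-state fragment.
  rr : 3 states
  (rr)* : 5 states
  s* : 4 states
  s*|s : 8 states
  (s*|s)+ : 10 states
  (s*|s)+r : 11 states
  ((s*|s)+r)* : 13 states
  (rr)*|((s*|s)+r)* : 20 states

20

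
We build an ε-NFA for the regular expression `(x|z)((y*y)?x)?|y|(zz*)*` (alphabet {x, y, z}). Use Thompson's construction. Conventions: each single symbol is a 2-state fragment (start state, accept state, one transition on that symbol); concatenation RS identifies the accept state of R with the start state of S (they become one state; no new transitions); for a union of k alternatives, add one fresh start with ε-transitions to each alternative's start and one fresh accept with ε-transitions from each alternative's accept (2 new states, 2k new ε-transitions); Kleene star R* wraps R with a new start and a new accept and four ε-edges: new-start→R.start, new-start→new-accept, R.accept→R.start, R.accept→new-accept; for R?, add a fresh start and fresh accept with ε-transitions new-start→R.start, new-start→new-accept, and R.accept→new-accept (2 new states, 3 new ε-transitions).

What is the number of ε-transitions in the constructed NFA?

28

Bottom-up over the parse tree:
Each of the 8 symbol leaves contributes 0 ε-transitions.
  x|z : 4 ε-transitions
  y* : 4 ε-transitions
  y*y : 4 ε-transitions
  (y*y)? : 7 ε-transitions
  (y*y)?x : 7 ε-transitions
  ((y*y)?x)? : 10 ε-transitions
  (x|z)((y*y)?x)? : 14 ε-transitions
  z* : 4 ε-transitions
  zz* : 4 ε-transitions
  (zz*)* : 8 ε-transitions
  (x|z)((y*y)?x)?|y|(zz*)* : 28 ε-transitions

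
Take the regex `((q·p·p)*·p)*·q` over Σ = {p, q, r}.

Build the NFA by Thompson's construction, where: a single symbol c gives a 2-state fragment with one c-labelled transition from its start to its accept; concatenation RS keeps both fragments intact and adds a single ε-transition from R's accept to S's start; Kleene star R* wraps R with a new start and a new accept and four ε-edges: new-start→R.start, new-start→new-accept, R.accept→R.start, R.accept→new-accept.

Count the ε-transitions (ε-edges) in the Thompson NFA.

12

Bottom-up over the parse tree:
Each of the 5 symbol leaves contributes 0 ε-transitions.
  q·p·p : 2 ε-transitions
  (q·p·p)* : 6 ε-transitions
  (q·p·p)*·p : 7 ε-transitions
  ((q·p·p)*·p)* : 11 ε-transitions
  ((q·p·p)*·p)*·q : 12 ε-transitions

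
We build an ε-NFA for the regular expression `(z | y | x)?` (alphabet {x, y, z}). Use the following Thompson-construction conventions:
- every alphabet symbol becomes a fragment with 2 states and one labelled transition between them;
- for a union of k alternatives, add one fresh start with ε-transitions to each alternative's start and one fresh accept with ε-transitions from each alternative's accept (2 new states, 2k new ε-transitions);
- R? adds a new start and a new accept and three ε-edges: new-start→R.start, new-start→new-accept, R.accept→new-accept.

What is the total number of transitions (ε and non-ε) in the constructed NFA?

12

By structural recursion:
Each of the 3 symbol leaves contributes 1 transition (1 symbol, 0 ε).
  z | y | x → 9 transitions (3 symbol, 6 ε)
  (z | y | x)? → 12 transitions (3 symbol, 9 ε)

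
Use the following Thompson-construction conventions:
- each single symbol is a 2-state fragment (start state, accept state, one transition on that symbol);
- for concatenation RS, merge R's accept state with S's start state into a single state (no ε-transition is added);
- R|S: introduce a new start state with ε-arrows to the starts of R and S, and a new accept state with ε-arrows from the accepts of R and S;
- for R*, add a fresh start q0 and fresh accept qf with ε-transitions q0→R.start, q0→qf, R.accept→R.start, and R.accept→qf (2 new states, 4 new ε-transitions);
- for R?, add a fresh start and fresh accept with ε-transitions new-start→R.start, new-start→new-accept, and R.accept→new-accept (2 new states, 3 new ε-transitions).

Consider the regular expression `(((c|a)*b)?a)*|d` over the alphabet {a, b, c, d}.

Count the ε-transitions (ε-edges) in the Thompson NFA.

19

By structural recursion:
Each of the 5 symbol leaves contributes 0 ε-transitions.
  c|a → 4 ε-transitions
  (c|a)* → 8 ε-transitions
  (c|a)*b → 8 ε-transitions
  ((c|a)*b)? → 11 ε-transitions
  ((c|a)*b)?a → 11 ε-transitions
  (((c|a)*b)?a)* → 15 ε-transitions
  (((c|a)*b)?a)*|d → 19 ε-transitions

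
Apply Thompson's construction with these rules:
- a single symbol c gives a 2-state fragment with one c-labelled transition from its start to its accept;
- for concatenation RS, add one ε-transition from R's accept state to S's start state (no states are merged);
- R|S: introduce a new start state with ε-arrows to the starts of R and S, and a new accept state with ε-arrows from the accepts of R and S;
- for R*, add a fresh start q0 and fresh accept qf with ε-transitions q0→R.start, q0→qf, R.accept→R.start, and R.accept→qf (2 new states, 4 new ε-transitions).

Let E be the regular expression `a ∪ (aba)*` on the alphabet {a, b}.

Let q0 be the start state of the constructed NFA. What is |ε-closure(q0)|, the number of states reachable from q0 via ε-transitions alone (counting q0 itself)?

Let C(F) = |ε-closure(F.start)| within fragment F, and note whether F accepts ε. Symbol fragments have C = 1 and do not accept ε. Then:
  aba → |closure| equals the left operand's closure size = 1 (its accept is not ε-reachable, so the closure stops there)
  (aba)* → new start has ε-edges to the inner start and to the new accept, so |closure| = 2 + 1 = 3
  a ∪ (aba)* → |closure| = 1 (new start) + (1 + 3) + 1 (new accept, since some branch ε-reaches its own accept) = 6

6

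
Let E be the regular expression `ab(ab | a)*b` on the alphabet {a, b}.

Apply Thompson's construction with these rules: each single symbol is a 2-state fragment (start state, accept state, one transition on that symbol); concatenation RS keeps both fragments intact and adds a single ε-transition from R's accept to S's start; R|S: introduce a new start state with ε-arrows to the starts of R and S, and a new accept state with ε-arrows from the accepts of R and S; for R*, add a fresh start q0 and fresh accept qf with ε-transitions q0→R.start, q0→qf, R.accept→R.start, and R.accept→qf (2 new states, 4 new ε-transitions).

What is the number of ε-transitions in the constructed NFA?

Per subexpression:
Each of the 6 symbol leaves contributes 0 ε-transitions.
  ab : 1 ε-transition
  ab | a : 5 ε-transitions
  (ab | a)* : 9 ε-transitions
  ab(ab | a)*b : 12 ε-transitions

12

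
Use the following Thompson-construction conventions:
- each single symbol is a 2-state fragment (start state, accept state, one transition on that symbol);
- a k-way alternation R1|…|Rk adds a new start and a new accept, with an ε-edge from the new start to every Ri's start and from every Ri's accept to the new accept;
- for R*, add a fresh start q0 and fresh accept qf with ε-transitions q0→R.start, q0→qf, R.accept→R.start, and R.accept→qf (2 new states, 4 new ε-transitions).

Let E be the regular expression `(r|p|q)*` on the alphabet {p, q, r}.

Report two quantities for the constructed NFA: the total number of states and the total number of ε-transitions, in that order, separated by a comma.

Building bottom-up:
Each of the 3 symbol leaves contributes 2 states and 0 ε-transitions.
  r|p|q → 8 states, 6 ε-transitions
  (r|p|q)* → 10 states, 10 ε-transitions

10, 10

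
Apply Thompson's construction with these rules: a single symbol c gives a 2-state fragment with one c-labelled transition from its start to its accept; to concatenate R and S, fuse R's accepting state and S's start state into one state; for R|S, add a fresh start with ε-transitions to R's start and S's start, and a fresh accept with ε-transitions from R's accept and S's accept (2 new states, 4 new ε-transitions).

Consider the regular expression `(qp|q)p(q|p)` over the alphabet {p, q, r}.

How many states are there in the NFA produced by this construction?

By structural recursion:
Each of the 6 symbol leaves contributes a 2-state fragment.
  qp : 3 states
  qp|q : 7 states
  q|p : 6 states
  (qp|q)p(q|p) : 13 states

13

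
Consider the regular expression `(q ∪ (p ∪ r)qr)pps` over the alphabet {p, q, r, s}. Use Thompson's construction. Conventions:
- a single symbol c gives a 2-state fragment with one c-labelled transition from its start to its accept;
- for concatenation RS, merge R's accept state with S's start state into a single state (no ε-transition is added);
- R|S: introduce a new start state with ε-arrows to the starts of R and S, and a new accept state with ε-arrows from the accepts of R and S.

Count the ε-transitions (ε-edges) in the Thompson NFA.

8

Per subexpression:
Each of the 8 symbol leaves contributes 0 ε-transitions.
  p ∪ r — 4 ε-transitions
  (p ∪ r)qr — 4 ε-transitions
  q ∪ (p ∪ r)qr — 8 ε-transitions
  (q ∪ (p ∪ r)qr)pps — 8 ε-transitions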